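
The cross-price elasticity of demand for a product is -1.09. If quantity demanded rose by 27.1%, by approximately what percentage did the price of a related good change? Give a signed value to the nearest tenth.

-24.9

%ΔQ ≈ E × %ΔP_y ⇒ %ΔP_y = %ΔQ / E = (27.1%)/(-1.09) ≈ -24.9%.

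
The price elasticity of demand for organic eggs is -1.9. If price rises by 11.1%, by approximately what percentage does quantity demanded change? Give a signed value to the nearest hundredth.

-21.09

%ΔQ ≈ E × %ΔP = (-1.9) × (11.1%) = -21.09%.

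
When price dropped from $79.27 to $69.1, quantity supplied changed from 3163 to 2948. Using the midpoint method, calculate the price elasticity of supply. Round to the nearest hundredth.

%ΔQ = (2948 − 3163)/[(3163 + 2948)/2] = -215/3055.5 ≈ -0.0704.
%Δp = (69.1 − 79.27)/[(79.27 + 69.1)/2] = -10.17/74.185 ≈ -0.1371.
Arc elasticity E = %ΔQ/%Δp ≈ -0.0704/-0.1371 ≈ 0.51.
|E| < 1: supply is inelastic over this range.

0.51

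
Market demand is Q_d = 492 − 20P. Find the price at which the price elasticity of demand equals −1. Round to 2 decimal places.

12.30

For linear demand Q_d = a − bP, E = −bP/(a − bP). |E| = 1 ⇒ bP = a − bP ⇒ P = a/(2b).
P = 492/(2·20) = 12.30.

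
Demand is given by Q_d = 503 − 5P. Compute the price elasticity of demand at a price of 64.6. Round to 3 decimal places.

At P = 64.6, Q_d = 180.
dQ_d/dP = −5.
Point elasticity E = (dQ_d/dP)·(P/Q_d) = -5 × 64.6/180 ≈ -1.794.
|E| > 1, so demand is elastic at this price.

-1.794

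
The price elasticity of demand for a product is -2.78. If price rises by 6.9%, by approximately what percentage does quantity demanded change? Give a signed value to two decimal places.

-19.18

%ΔQ ≈ E × %ΔP = (-2.78) × (6.9%) ≈ -19.18%.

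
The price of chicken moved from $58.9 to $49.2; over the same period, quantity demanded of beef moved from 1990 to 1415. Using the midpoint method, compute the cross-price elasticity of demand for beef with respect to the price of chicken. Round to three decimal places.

%ΔQ_x = (1415 − 1990)/[(1990+1415)/2] = -575/1702.5 ≈ -0.3377.
%ΔP_y = (49.2 − 58.9)/[(58.9+49.2)/2] ≈ -0.1795.
E_xy = -0.3377/-0.1795 ≈ 1.882.
E_xy > 0, so beef and chicken are substitutes.

1.882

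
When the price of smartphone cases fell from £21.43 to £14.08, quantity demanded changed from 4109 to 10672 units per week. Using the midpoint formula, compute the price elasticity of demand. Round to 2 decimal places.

-2.15

%Δq = (10672 − 4109)/[(4109 + 10672)/2] = 6563/7390.5 ≈ 0.8880.
%Δp = (14.08 − 21.43)/[(21.43 + 14.08)/2] = -7.35/17.755 ≈ -0.4140.
Arc elasticity E = %Δq/%Δp ≈ 0.8880/-0.4140 ≈ -2.15.
|E| > 1: demand is elastic over this range.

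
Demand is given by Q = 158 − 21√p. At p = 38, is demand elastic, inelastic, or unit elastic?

At p = 38, Q = 28.5473.
dQ/dp = −21/(2√p) = −21/(2·6.1644).
Point elasticity E = (dQ/dp)·(p/Q) = -1.7033 × 38/28.5473 ≈ -2.267.
|E| ≈ 2.267 > 1, so demand is elastic.

elastic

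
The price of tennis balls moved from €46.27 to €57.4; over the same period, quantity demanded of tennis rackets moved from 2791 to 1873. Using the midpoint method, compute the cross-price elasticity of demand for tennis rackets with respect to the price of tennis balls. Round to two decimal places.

-1.83

%ΔQ_x = (1873 − 2791)/[(2791+1873)/2] = -918/2332 ≈ -0.3937.
%ΔP_y = (57.4 − 46.27)/[(46.27+57.4)/2] ≈ 0.2147.
E_xy = -0.3937/0.2147 ≈ -1.83.
E_xy < 0, so tennis rackets and tennis balls are complements.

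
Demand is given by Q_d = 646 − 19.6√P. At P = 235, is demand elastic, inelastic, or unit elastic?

At P = 235, Q_d = 345.5377.
dQ_d/dP = −19.6/(2√P) = −19.6/(2·15.3297).
Point elasticity E = (dQ_d/dP)·(P/Q_d) = -0.6393 × 235/345.5377 ≈ -0.435.
|E| ≈ 0.435 < 1, so demand is inelastic.

inelastic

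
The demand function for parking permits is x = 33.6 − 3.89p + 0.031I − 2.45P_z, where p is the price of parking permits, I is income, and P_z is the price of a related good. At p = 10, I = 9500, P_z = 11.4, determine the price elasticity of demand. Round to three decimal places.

-0.149

First evaluate x: 33.6 − 3.89(10) + 0.031(9500) − 2.45(11.4) = 33.6 − 38.9 + 294.5 − 27.93 = 261.27.
∂x/∂p = −3.89, so E_p = (−3.89)·(10/261.27) ≈ -0.149.
|E_p| < 1: demand is inelastic.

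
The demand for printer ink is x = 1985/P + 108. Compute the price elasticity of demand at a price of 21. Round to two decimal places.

At P = 21, x = 202.5238.
dx/dP = −1985/P² = −4.5011.
Point elasticity E = (dx/dP)·(P/x) = -4.5011 × 21/202.5238 ≈ -0.47.
|E| < 1, so demand is inelastic at this price.

-0.47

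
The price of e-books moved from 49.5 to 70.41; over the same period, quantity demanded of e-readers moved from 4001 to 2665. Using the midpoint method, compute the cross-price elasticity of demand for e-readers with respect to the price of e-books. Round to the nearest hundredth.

%ΔQ_x = (2665 − 4001)/[(4001+2665)/2] = -1336/3333 ≈ -0.4008.
%ΔP_y = (70.41 − 49.5)/[(49.5+70.41)/2] ≈ 0.3488.
E_xy = -0.4008/0.3488 ≈ -1.15.
E_xy < 0, so e-readers and e-books are complements.

-1.15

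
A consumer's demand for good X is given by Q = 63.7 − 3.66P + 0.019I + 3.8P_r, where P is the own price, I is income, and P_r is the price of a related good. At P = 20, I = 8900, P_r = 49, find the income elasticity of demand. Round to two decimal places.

Q = 63.7 − 3.66(20) + 0.019(8900) + 3.8(49) = 63.7 − 73.2 + 169.1 + 186.2 = 345.8.
∂Q/∂I = +0.019, so E_I = 0.019·(8900/345.8) ≈ 0.49.
E_I ∈ (0,1): normal good (necessity).

0.49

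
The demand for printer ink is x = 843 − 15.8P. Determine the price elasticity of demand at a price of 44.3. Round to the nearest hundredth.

At P = 44.3, x = 143.06.
dx/dP = −15.8.
Point elasticity E = (dx/dP)·(P/x) = -15.8 × 44.3/143.06 ≈ -4.89.
|E| > 1, so demand is elastic at this price.

-4.89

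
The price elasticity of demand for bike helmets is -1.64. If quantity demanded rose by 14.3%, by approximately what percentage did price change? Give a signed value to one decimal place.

%ΔQ ≈ E × %ΔP ⇒ %ΔP = %ΔQ / E = (14.3%)/(-1.64) ≈ -8.7%.

-8.7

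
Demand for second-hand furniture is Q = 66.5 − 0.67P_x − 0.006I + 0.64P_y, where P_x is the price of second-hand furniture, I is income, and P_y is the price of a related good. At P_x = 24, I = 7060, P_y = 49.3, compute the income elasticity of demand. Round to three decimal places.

Substituting, Q = 66.5 − 0.67(24) − 0.006(7060) + 0.64(49.3) = 66.5 − 16.08 − 42.36 + 31.552 = 39.612.
∂Q/∂I = −0.006, so E_I = -0.006·(7060/39.612) ≈ -1.069.
E_I < 0: inferior good.

-1.069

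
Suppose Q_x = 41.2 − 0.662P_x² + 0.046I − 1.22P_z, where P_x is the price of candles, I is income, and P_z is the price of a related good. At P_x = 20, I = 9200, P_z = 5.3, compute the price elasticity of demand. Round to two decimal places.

Q_x = 41.2 − 0.662(20)² + 0.046(9200) − 1.22(5.3) = 41.2 − 264.8 + 423.2 − 6.466 = 193.134.
∂Q_x/∂P_x = −2·0.662·P_x = -26.48, so E_p = -26.48·(20/193.134) ≈ -2.74.
|E_p| > 1: demand is elastic.

-2.74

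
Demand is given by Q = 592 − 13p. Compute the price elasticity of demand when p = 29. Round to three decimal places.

-1.753

At p = 29, Q = 215.
dQ/dp = −13.
Point elasticity E = (dQ/dp)·(p/Q) = -13 × 29/215 ≈ -1.753.
|E| > 1, so demand is elastic at this price.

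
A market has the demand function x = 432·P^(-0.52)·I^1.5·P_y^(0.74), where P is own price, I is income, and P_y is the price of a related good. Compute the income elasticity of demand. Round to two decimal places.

1.50

For a Cobb–Douglas (constant-elasticity) form x = A·I^α·…, the elasticity with respect to I equals the exponent α at every point.
Here the exponent on I is 1.5, so the income elasticity of demand is 1.50.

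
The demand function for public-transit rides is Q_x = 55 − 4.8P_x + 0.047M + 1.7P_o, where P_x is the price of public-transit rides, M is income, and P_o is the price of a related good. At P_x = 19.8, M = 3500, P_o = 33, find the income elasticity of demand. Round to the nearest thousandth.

0.911

Q_x = 55 − 4.8(19.8) + 0.047(3500) + 1.7(33) = 55 − 95.04 + 164.5 + 56.1 = 180.56.
∂Q_x/∂M = +0.047, so E_I = 0.047·(3500/180.56) ≈ 0.911.
E_I ∈ (0,1): normal good (necessity).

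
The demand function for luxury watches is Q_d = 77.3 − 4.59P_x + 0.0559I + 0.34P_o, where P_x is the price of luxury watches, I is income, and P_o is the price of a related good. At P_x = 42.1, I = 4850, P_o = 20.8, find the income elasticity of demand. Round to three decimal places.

1.671

Evaluating quantity at (P_x, I, P_o) gives Q_d = 77.3 − 4.59(42.1) + 0.0559(4850) + 0.34(20.8) = 77.3 − 193.239 + 271.115 + 7.072 = 162.248.
∂Q_d/∂I = +0.0559, so E_I = 0.0559·(4850/162.248) ≈ 1.671.
E_I > 1: normal good (luxury).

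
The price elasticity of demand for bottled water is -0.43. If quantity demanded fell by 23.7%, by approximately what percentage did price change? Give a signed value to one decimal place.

55.1

%ΔQ ≈ E × %ΔP ⇒ %ΔP = %ΔQ / E = (-23.7%)/(-0.43) ≈ 55.1%.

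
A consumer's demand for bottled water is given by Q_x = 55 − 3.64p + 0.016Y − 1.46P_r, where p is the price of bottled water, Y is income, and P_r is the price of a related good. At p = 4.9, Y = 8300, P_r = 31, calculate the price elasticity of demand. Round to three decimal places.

Q_x = 55 − 3.64(4.9) + 0.016(8300) − 1.46(31) = 55 − 17.836 + 132.8 − 45.26 = 124.704.
∂Q_x/∂p = −3.64, so E_p = (−3.64)·(4.9/124.704) ≈ -0.143.
|E_p| < 1: demand is inelastic.

-0.143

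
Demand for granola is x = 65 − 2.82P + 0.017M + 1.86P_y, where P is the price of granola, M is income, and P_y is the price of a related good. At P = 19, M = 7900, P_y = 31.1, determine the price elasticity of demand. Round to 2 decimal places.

First evaluate x: 65 − 2.82(19) + 0.017(7900) + 1.86(31.1) = 65 − 53.58 + 134.3 + 57.846 = 203.566.
∂x/∂P = −2.82, so E_p = (−2.82)·(19/203.566) ≈ -0.26.
|E_p| < 1: demand is inelastic.

-0.26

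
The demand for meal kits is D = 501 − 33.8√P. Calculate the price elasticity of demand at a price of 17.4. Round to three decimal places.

At P = 17.4, D = 360.009.
dD/dP = −33.8/(2√P) = −33.8/(2·4.1713).
Point elasticity E = (dD/dP)·(P/D) = -4.0515 × 17.4/360.009 ≈ -0.196.
|E| < 1, so demand is inelastic at this price.

-0.196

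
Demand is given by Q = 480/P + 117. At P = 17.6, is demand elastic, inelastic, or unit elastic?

inelastic

At P = 17.6, Q = 144.2727.
dQ/dP = −480/P² = −1.5496.
Point elasticity E = (dQ/dP)·(P/Q) = -1.5496 × 17.6/144.2727 ≈ -0.189.
|E| ≈ 0.189 < 1, so demand is inelastic.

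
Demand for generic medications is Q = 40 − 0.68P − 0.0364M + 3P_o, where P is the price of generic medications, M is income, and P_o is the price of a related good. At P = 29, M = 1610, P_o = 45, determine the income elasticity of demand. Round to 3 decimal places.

Q = 40 − 0.68(29) − 0.0364(1610) + 3(45) = 40 − 19.72 − 58.604 + 135 = 96.676.
∂Q/∂M = −0.0364, so E_I = -0.0364·(1610/96.676) ≈ -0.606.
E_I < 0: inferior good.

-0.606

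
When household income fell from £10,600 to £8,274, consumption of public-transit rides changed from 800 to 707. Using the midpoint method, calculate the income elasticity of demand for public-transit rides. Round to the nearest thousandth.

0.501

%ΔQ = (707 − 800)/[(800+707)/2] = -93/753.5 ≈ -0.1234.
%ΔY = (8,274 − 10,600)/[(10,600+8,274)/2] = -2326/9437 ≈ -0.2465.
E_I = %ΔQ/%ΔY ≈ 0.501.
E_I ∈ (0,1): normal good (necessity).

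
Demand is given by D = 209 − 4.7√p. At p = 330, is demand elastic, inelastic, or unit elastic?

At p = 330, D = 123.6203.
dD/dp = −4.7/(2√p) = −4.7/(2·18.1659).
Point elasticity E = (dD/dp)·(p/D) = -0.1294 × 330/123.6203 ≈ -0.345.
|E| ≈ 0.345 < 1, so demand is inelastic.

inelastic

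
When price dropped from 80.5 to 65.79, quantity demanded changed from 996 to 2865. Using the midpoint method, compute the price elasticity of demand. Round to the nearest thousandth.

%Δq = (2865 − 996)/[(996 + 2865)/2] = 1869/1930.5 ≈ 0.9681.
%ΔP = (65.79 − 80.5)/[(80.5 + 65.79)/2] = -14.71/73.145 ≈ -0.2011.
Arc elasticity E = %Δq/%ΔP ≈ 0.9681/-0.2011 ≈ -4.814.
|E| > 1: demand is elastic over this range.

-4.814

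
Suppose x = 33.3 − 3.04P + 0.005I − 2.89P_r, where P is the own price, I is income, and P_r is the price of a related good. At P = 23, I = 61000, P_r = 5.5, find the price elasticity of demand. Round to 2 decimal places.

-0.28

First evaluate x: 33.3 − 3.04(23) + 0.005(61000) − 2.89(5.5) = 33.3 − 69.92 + 305 − 15.895 = 252.485.
∂x/∂P = −3.04, so E_p = (−3.04)·(23/252.485) ≈ -0.28.
|E_p| < 1: demand is inelastic.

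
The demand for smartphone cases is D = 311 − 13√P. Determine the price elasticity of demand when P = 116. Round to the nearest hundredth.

At P = 116, D = 170.9857.
dD/dP = −13/(2√P) = −13/(2·10.7703).
Point elasticity E = (dD/dP)·(P/D) = -0.6035 × 116/170.9857 ≈ -0.41.
|E| < 1, so demand is inelastic at this price.

-0.41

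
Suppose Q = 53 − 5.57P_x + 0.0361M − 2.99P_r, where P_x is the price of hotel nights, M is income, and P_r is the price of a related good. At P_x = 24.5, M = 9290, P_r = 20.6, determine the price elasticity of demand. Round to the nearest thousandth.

Substituting, Q = 53 − 5.57(24.5) + 0.0361(9290) − 2.99(20.6) = 53 − 136.465 + 335.369 − 61.594 = 190.31.
∂Q/∂P_x = −5.57, so E_p = (−5.57)·(24.5/190.31) ≈ -0.717.
|E_p| < 1: demand is inelastic.

-0.717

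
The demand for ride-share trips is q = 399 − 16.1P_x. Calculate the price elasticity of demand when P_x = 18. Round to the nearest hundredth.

-2.65

At P_x = 18, q = 109.2.
dq/dP_x = −16.1.
Point elasticity E = (dq/dP_x)·(P_x/q) = -16.1 × 18/109.2 ≈ -2.65.
|E| > 1, so demand is elastic at this price.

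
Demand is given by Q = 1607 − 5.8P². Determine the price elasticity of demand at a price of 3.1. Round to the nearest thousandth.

-0.072

At P = 3.1, Q = 1551.262.
dQ/dP = −2·5.8·P = −35.96.
Point elasticity E = (dQ/dP)·(P/Q) = -35.96 × 3.1/1551.262 ≈ -0.072.
|E| < 1, so demand is inelastic at this price.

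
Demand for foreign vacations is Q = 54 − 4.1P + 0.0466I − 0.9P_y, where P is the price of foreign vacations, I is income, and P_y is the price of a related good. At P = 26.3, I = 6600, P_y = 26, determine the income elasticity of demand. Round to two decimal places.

First evaluate Q: 54 − 4.1(26.3) + 0.0466(6600) − 0.9(26) = 54 − 107.83 + 307.56 − 23.4 = 230.33.
∂Q/∂I = +0.0466, so E_I = 0.0466·(6600/230.33) ≈ 1.34.
E_I > 1: normal good (luxury).

1.34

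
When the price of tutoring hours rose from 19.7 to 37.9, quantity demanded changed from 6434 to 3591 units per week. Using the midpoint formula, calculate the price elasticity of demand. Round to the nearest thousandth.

%ΔQ = (3591 − 6434)/[(6434 + 3591)/2] = -2843/5012.5 ≈ -0.5672.
%Δp = (37.9 − 19.7)/[(19.7 + 37.9)/2] = 18.2/28.8 ≈ 0.6319.
Arc elasticity E = %ΔQ/%Δp ≈ -0.5672/0.6319 ≈ -0.898.
|E| < 1: demand is inelastic over this range.

-0.898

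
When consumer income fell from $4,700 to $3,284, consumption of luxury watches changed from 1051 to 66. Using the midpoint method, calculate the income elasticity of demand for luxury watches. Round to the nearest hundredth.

%ΔQ = (66 − 1051)/[(1051+66)/2] = -985/558.5 ≈ -1.7637.
%ΔI = (3,284 − 4,700)/[(4,700+3,284)/2] = -1416/3992 ≈ -0.3547.
E_I = %ΔQ/%ΔI ≈ 4.97.
E_I > 1: normal good (luxury).

4.97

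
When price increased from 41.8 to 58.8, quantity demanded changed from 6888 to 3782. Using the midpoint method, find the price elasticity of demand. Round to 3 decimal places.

-1.723

%ΔQ = (3782 − 6888)/[(6888 + 3782)/2] = -3106/5335 ≈ -0.5822.
%ΔP = (58.8 − 41.8)/[(41.8 + 58.8)/2] = 17/50.3 ≈ 0.3380.
Arc elasticity E = %ΔQ/%ΔP ≈ -0.5822/0.3380 ≈ -1.723.
|E| > 1: demand is elastic over this range.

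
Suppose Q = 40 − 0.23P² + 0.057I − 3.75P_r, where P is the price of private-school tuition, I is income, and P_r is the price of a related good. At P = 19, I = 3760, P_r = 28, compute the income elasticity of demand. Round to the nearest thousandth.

First evaluate Q: 40 − 0.23(19)² + 0.057(3760) − 3.75(28) = 40 − 83.03 + 214.32 − 105 = 66.29.
∂Q/∂I = +0.057, so E_I = 0.057·(3760/66.29) ≈ 3.233.
E_I > 1: normal good (luxury).

3.233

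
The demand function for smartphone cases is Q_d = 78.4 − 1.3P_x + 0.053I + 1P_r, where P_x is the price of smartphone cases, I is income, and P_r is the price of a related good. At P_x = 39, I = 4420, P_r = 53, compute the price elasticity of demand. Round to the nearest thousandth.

First evaluate Q_d: 78.4 − 1.3(39) + 0.053(4420) + 1(53) = 78.4 − 50.7 + 234.26 + 53 = 314.96.
∂Q_d/∂P_x = −1.3, so E_p = (−1.3)·(39/314.96) ≈ -0.161.
|E_p| < 1: demand is inelastic.

-0.161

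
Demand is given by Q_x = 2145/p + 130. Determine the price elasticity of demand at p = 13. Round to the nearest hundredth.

-0.56

At p = 13, Q_x = 295.
dQ_x/dp = −2145/p² = −12.6923.
Point elasticity E = (dQ_x/dp)·(p/Q_x) = -12.6923 × 13/295 ≈ -0.56.
|E| < 1, so demand is inelastic at this price.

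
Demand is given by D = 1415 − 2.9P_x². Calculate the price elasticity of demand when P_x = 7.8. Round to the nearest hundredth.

At P_x = 7.8, D = 1238.564.
dD/dP_x = −2·2.9·P_x = −45.24.
Point elasticity E = (dD/dP_x)·(P_x/D) = -45.24 × 7.8/1238.564 ≈ -0.28.
|E| < 1, so demand is inelastic at this price.

-0.28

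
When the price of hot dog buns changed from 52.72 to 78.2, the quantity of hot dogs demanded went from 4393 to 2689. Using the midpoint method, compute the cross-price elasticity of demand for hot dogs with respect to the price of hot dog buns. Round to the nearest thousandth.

-1.236

%ΔQ_x = (2689 − 4393)/[(4393+2689)/2] = -1704/3541 ≈ -0.4812.
%ΔP_y = (78.2 − 52.72)/[(52.72+78.2)/2] ≈ 0.3892.
E_xy = -0.4812/0.3892 ≈ -1.236.
E_xy < 0, so hot dogs and hot dog buns are complements.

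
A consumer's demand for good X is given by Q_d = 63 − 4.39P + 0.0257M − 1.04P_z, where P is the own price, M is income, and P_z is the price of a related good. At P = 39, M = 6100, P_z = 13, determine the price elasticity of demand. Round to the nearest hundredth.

First evaluate Q_d: 63 − 4.39(39) + 0.0257(6100) − 1.04(13) = 63 − 171.21 + 156.77 − 13.52 = 35.04.
∂Q_d/∂P = −4.39, so E_p = (−4.39)·(39/35.04) ≈ -4.89.
|E_p| > 1: demand is elastic.

-4.89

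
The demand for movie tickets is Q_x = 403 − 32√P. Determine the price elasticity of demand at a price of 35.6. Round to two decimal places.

At P = 35.6, Q_x = 212.0696.
dQ_x/dP = −32/(2√P) = −32/(2·5.9666).
Point elasticity E = (dQ_x/dP)·(P/Q_x) = -2.6816 × 35.6/212.0696 ≈ -0.45.
|E| < 1, so demand is inelastic at this price.

-0.45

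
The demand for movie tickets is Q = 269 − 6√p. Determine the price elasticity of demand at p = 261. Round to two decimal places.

At p = 261, Q = 172.067.
dQ/dp = −6/(2√p) = −6/(2·16.1555).
Point elasticity E = (dQ/dp)·(p/Q) = -0.1857 × 261/172.067 ≈ -0.28.
|E| < 1, so demand is inelastic at this price.

-0.28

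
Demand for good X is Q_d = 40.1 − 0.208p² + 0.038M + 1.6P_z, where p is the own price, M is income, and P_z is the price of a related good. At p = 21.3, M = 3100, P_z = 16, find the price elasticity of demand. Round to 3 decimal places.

Evaluating quantity at (p, M, P_z) gives Q_d = 40.1 − 0.208(21.3)² + 0.038(3100) + 1.6(16) = 40.1 − 94.3675 + 117.8 + 25.6 = 89.1325.
∂Q_d/∂p = −2·0.208·p = -8.8608, so E_p = -8.8608·(21.3/89.1325) ≈ -2.117.
|E_p| > 1: demand is elastic.

-2.117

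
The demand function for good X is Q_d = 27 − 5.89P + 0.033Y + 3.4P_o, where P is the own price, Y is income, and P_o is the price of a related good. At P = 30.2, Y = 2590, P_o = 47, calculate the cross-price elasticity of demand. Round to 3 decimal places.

1.693

Substituting, Q_d = 27 − 5.89(30.2) + 0.033(2590) + 3.4(47) = 27 − 177.878 + 85.47 + 159.8 = 94.392.
∂Q_d/∂P_o = +3.4, so E_xy = 3.4·(47/94.392) ≈ 1.693.
E_xy > 0: the goods are substitutes.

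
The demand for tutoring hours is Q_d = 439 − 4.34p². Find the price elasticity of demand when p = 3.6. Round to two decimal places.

At p = 3.6, Q_d = 382.7536.
dQ_d/dp = −2·4.34·p = −31.248.
Point elasticity E = (dQ_d/dp)·(p/Q_d) = -31.248 × 3.6/382.7536 ≈ -0.29.
|E| < 1, so demand is inelastic at this price.

-0.29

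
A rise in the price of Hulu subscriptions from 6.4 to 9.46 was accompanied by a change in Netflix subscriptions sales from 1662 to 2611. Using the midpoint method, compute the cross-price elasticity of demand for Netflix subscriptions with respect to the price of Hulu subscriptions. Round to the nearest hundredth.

1.15

%ΔQ_x = (2611 − 1662)/[(1662+2611)/2] = 949/2136.5 ≈ 0.4442.
%ΔP_y = (9.46 − 6.4)/[(6.4+9.46)/2] ≈ 0.3859.
E_xy = 0.4442/0.3859 ≈ 1.15.
E_xy > 0, so Netflix subscriptions and Hulu subscriptions are substitutes.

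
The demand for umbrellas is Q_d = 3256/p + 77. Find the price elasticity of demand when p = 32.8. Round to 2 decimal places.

-0.56

At p = 32.8, Q_d = 176.2683.
dQ_d/dp = −3256/p² = −3.0265.
Point elasticity E = (dQ_d/dp)·(p/Q_d) = -3.0265 × 32.8/176.2683 ≈ -0.56.
|E| < 1, so demand is inelastic at this price.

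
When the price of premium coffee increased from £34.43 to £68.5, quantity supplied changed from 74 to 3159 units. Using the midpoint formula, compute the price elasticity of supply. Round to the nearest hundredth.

2.88

%Δq = (3159 − 74)/[(74 + 3159)/2] = 3085/1616.5 ≈ 1.9084.
%ΔP = (68.5 − 34.43)/[(34.43 + 68.5)/2] = 34.07/51.465 ≈ 0.6620.
Arc elasticity E = %Δq/%ΔP ≈ 1.9084/0.6620 ≈ 2.88.
|E| > 1: supply is elastic over this range.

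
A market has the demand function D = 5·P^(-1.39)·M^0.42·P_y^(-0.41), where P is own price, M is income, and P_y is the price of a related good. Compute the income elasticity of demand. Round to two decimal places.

0.42

For a Cobb–Douglas (constant-elasticity) form D = A·M^α·…, the elasticity with respect to M equals the exponent α at every point.
Here the exponent on M is 0.42, so the income elasticity of demand is 0.42.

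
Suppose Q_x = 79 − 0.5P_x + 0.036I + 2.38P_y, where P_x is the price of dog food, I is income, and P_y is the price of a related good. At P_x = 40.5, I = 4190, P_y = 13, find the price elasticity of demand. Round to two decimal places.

First evaluate Q_x: 79 − 0.5(40.5) + 0.036(4190) + 2.38(13) = 79 − 20.25 + 150.84 + 30.94 = 240.53.
∂Q_x/∂P_x = −0.5, so E_p = (−0.5)·(40.5/240.53) ≈ -0.08.
|E_p| < 1: demand is inelastic.

-0.08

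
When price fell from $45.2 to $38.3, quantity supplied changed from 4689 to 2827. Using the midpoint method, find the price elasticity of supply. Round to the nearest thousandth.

2.998

%Δq = (2827 − 4689)/[(4689 + 2827)/2] = -1862/3758 ≈ -0.4955.
%Δp = (38.3 − 45.2)/[(45.2 + 38.3)/2] = -6.9/41.75 ≈ -0.1653.
Arc elasticity E = %Δq/%Δp ≈ -0.4955/-0.1653 ≈ 2.998.
|E| > 1: supply is elastic over this range.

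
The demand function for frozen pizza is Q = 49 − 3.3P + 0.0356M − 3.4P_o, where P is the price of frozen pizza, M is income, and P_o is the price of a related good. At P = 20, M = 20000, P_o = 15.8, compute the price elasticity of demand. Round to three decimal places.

First evaluate Q: 49 − 3.3(20) + 0.0356(20000) − 3.4(15.8) = 49 − 66 + 712 − 53.72 = 641.28.
∂Q/∂P = −3.3, so E_p = (−3.3)·(20/641.28) ≈ -0.103.
|E_p| < 1: demand is inelastic.

-0.103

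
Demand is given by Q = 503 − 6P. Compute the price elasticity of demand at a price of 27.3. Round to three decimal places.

-0.483

At P = 27.3, Q = 339.2.
dQ/dP = −6.
Point elasticity E = (dQ/dP)·(P/Q) = -6 × 27.3/339.2 ≈ -0.483.
|E| < 1, so demand is inelastic at this price.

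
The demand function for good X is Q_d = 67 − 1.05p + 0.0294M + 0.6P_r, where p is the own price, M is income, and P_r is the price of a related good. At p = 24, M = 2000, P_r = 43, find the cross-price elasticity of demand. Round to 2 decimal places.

0.20

At the given point, Q_d = 67 − 1.05(24) + 0.0294(2000) + 0.6(43) = 67 − 25.2 + 58.8 + 25.8 = 126.4.
∂Q_d/∂P_r = +0.6, so E_xy = 0.6·(43/126.4) ≈ 0.20.
E_xy > 0: the goods are substitutes.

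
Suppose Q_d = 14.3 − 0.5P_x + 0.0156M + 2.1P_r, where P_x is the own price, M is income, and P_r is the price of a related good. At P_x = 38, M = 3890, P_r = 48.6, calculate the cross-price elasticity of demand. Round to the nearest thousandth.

0.646

Q_d = 14.3 − 0.5(38) + 0.0156(3890) + 2.1(48.6) = 14.3 − 19 + 60.684 + 102.06 = 158.044.
∂Q_d/∂P_r = +2.1, so E_xy = 2.1·(48.6/158.044) ≈ 0.646.
E_xy > 0: the goods are substitutes.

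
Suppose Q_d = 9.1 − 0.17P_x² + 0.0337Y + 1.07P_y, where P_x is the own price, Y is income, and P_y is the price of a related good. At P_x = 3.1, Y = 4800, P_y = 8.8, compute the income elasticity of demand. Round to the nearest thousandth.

0.905

First evaluate Q_d: 9.1 − 0.17(3.1)² + 0.0337(4800) + 1.07(8.8) = 9.1 − 1.6337 + 161.76 + 9.416 = 178.6423.
∂Q_d/∂Y = +0.0337, so E_I = 0.0337·(4800/178.6423) ≈ 0.905.
E_I ∈ (0,1): normal good (necessity).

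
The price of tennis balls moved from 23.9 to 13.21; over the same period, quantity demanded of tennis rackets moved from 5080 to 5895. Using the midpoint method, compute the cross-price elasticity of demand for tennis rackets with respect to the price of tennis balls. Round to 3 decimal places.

%ΔQ_x = (5895 − 5080)/[(5080+5895)/2] = 815/5487.5 ≈ 0.1485.
%ΔP_y = (13.21 − 23.9)/[(23.9+13.21)/2] ≈ -0.5761.
E_xy = 0.1485/-0.5761 ≈ -0.258.
E_xy < 0, so tennis rackets and tennis balls are complements.

-0.258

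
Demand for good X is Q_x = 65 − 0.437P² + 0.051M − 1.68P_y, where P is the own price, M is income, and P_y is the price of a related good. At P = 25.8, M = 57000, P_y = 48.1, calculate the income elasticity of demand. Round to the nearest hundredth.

1.12

First evaluate Q_x: 65 − 0.437(25.8)² + 0.051(57000) − 1.68(48.1) = 65 − 290.8847 + 2907 − 80.808 = 2600.3073.
∂Q_x/∂M = +0.051, so E_I = 0.051·(57000/2600.3073) ≈ 1.12.
E_I > 1: normal good (luxury).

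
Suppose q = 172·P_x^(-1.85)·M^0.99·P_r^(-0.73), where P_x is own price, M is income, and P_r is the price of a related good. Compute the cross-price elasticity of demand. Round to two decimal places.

-0.73

For a Cobb–Douglas (constant-elasticity) form q = A·P_r^α·…, the elasticity with respect to P_r equals the exponent α at every point.
Here the exponent on P_r is -0.73, so the cross-price elasticity of demand is -0.73.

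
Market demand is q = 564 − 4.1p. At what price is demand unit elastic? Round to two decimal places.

68.78

For linear demand q = a − bp, E = −bp/(a − bp). |E| = 1 ⇒ bp = a − bp ⇒ p = a/(2b).
p = 564/(2·4.1) ≈ 68.78.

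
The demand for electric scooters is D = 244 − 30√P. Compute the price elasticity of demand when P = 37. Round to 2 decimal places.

-1.48

At P = 37, D = 61.5171.
dD/dP = −30/(2√P) = −30/(2·6.0828).
Point elasticity E = (dD/dP)·(P/D) = -2.466 × 37/61.5171 ≈ -1.48.
|E| > 1, so demand is elastic at this price.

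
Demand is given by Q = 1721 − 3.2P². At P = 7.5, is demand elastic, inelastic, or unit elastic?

inelastic

At P = 7.5, Q = 1541.
dQ/dP = −2·3.2·P = −48.
Point elasticity E = (dQ/dP)·(P/Q) = -48 × 7.5/1541 ≈ -0.234.
|E| ≈ 0.234 < 1, so demand is inelastic.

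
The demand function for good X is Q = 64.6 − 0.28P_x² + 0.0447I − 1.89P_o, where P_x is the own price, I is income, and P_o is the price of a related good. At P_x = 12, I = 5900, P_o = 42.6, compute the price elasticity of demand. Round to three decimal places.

-0.389

Evaluating quantity at (P_x, I, P_o) gives Q = 64.6 − 0.28(12)² + 0.0447(5900) − 1.89(42.6) = 64.6 − 40.32 + 263.73 − 80.514 = 207.496.
∂Q/∂P_x = −2·0.28·P_x = -6.72, so E_p = -6.72·(12/207.496) ≈ -0.389.
|E_p| < 1: demand is inelastic.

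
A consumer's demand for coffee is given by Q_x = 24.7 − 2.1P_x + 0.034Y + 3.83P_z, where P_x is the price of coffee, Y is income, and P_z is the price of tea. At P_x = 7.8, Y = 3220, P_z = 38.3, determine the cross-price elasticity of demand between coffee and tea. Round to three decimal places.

At the given point, Q_x = 24.7 − 2.1(7.8) + 0.034(3220) + 3.83(38.3) = 24.7 − 16.38 + 109.48 + 146.689 = 264.489.
∂Q_x/∂P_z = +3.83, so E_xy = 3.83·(38.3/264.489) ≈ 0.555.
E_xy > 0: the goods are substitutes.

0.555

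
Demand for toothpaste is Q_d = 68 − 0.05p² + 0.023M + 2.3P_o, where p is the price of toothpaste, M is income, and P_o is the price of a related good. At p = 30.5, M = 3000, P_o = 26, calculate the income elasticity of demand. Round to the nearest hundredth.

0.46

Substituting, Q_d = 68 − 0.05(30.5)² + 0.023(3000) + 2.3(26) = 68 − 46.5125 + 69 + 59.8 = 150.2875.
∂Q_d/∂M = +0.023, so E_I = 0.023·(3000/150.2875) ≈ 0.46.
E_I ∈ (0,1): normal good (necessity).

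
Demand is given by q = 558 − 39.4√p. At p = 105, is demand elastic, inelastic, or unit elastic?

At p = 105, q = 154.2701.
dq/dp = −39.4/(2√p) = −39.4/(2·10.247).
Point elasticity E = (dq/dp)·(p/q) = -1.9225 × 105/154.2701 ≈ -1.309.
|E| ≈ 1.309 > 1, so demand is elastic.

elastic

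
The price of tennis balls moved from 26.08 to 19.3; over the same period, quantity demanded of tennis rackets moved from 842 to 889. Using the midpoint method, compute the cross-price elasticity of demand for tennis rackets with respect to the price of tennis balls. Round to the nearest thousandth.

%ΔQ_x = (889 − 842)/[(842+889)/2] = 47/865.5 ≈ 0.0543.
%ΔP_y = (19.3 − 26.08)/[(26.08+19.3)/2] ≈ -0.2988.
E_xy = 0.0543/-0.2988 ≈ -0.182.
E_xy < 0, so tennis rackets and tennis balls are complements.

-0.182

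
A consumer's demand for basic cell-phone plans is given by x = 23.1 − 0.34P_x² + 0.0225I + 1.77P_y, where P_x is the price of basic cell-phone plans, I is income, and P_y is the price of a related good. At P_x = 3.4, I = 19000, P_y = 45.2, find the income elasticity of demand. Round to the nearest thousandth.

At the given point, x = 23.1 − 0.34(3.4)² + 0.0225(19000) + 1.77(45.2) = 23.1 − 3.9304 + 427.5 + 80.004 = 526.6736.
∂x/∂I = +0.0225, so E_I = 0.0225·(19000/526.6736) ≈ 0.812.
E_I ∈ (0,1): normal good (necessity).

0.812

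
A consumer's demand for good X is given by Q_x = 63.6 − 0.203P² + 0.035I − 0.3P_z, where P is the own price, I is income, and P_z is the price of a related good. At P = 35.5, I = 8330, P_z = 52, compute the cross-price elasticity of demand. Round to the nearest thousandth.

Evaluating quantity at (P, I, P_z) gives Q_x = 63.6 − 0.203(35.5)² + 0.035(8330) − 0.3(52) = 63.6 − 255.8308 + 291.55 − 15.6 = 83.7193.
∂Q_x/∂P_z = −0.3, so E_xy = -0.3·(52/83.7193) ≈ -0.186.
E_xy < 0: the goods are complements.

-0.186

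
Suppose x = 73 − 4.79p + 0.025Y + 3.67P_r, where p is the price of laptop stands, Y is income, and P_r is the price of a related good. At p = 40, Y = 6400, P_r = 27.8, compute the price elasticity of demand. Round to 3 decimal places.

At the given point, x = 73 − 4.79(40) + 0.025(6400) + 3.67(27.8) = 73 − 191.6 + 160 + 102.026 = 143.426.
∂x/∂p = −4.79, so E_p = (−4.79)·(40/143.426) ≈ -1.336.
|E_p| > 1: demand is elastic.

-1.336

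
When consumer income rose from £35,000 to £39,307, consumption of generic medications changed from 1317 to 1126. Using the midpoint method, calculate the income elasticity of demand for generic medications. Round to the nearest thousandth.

-1.349

%ΔQ = (1126 − 1317)/[(1317+1126)/2] = -191/1221.5 ≈ -0.1564.
%ΔI = (39,307 − 35,000)/[(35,000+39,307)/2] = 4307/37153.5 ≈ 0.1159.
E_I = %ΔQ/%ΔI ≈ -1.349.
E_I < 0: inferior good.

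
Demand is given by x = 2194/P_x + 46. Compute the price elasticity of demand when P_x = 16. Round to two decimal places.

At P_x = 16, x = 183.125.
dx/dP_x = −2194/P_x² = −8.5703.
Point elasticity E = (dx/dP_x)·(P_x/x) = -8.5703 × 16/183.125 ≈ -0.75.
|E| < 1, so demand is inelastic at this price.

-0.75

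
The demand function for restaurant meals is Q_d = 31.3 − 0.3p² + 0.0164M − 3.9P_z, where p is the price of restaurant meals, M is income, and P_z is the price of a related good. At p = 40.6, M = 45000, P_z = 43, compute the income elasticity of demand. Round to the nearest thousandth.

At the given point, Q_d = 31.3 − 0.3(40.6)² + 0.0164(45000) − 3.9(43) = 31.3 − 494.508 + 738 − 167.7 = 107.092.
∂Q_d/∂M = +0.0164, so E_I = 0.0164·(45000/107.092) ≈ 6.891.
E_I > 1: normal good (luxury).

6.891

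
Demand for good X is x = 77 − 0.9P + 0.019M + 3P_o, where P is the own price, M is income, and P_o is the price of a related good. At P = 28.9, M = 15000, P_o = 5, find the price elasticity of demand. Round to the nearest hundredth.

At the given point, x = 77 − 0.9(28.9) + 0.019(15000) + 3(5) = 77 − 26.01 + 285 + 15 = 350.99.
∂x/∂P = −0.9, so E_p = (−0.9)·(28.9/350.99) ≈ -0.07.
|E_p| < 1: demand is inelastic.

-0.07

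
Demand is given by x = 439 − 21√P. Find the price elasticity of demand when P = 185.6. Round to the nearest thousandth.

At P = 185.6, x = 152.9063.
dx/dP = −21/(2√P) = −21/(2·13.6235).
Point elasticity E = (dx/dP)·(P/x) = -0.7707 × 185.6/152.9063 ≈ -0.936.
|E| < 1, so demand is inelastic at this price.

-0.936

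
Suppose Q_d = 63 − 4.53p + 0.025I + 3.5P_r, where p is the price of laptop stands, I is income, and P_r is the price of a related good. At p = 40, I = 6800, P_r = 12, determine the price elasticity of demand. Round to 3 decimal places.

-1.932

At the given point, Q_d = 63 − 4.53(40) + 0.025(6800) + 3.5(12) = 63 − 181.2 + 170 + 42 = 93.8.
∂Q_d/∂p = −4.53, so E_p = (−4.53)·(40/93.8) ≈ -1.932.
|E_p| > 1: demand is elastic.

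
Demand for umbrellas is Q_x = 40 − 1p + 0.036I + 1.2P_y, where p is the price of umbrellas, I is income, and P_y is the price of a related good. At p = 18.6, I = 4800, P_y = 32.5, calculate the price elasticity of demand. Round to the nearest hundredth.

-0.08

Substituting, Q_x = 40 − 1(18.6) + 0.036(4800) + 1.2(32.5) = 40 − 18.6 + 172.8 + 39 = 233.2.
∂Q_x/∂p = −1, so E_p = (−1)·(18.6/233.2) ≈ -0.08.
|E_p| < 1: demand is inelastic.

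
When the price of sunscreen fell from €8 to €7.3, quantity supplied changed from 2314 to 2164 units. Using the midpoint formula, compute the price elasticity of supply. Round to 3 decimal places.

0.732

%ΔQ = (2164 − 2314)/[(2314 + 2164)/2] = -150/2239 ≈ -0.0670.
%ΔP = (7.3 − 8)/[(8 + 7.3)/2] = -0.7/7.65 ≈ -0.0915.
Arc elasticity E = %ΔQ/%ΔP ≈ -0.0670/-0.0915 ≈ 0.732.
|E| < 1: supply is inelastic over this range.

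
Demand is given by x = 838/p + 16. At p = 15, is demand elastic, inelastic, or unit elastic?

At p = 15, x = 71.8667.
dx/dp = −838/p² = −3.7244.
Point elasticity E = (dx/dp)·(p/x) = -3.7244 × 15/71.8667 ≈ -0.777.
|E| ≈ 0.777 < 1, so demand is inelastic.

inelastic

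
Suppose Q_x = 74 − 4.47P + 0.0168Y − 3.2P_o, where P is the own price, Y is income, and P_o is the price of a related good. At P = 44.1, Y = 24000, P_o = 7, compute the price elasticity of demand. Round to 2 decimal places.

-0.77

Evaluating quantity at (P, Y, P_o) gives Q_x = 74 − 4.47(44.1) + 0.0168(24000) − 3.2(7) = 74 − 197.127 + 403.2 − 22.4 = 257.673.
∂Q_x/∂P = −4.47, so E_p = (−4.47)·(44.1/257.673) ≈ -0.77.
|E_p| < 1: demand is inelastic.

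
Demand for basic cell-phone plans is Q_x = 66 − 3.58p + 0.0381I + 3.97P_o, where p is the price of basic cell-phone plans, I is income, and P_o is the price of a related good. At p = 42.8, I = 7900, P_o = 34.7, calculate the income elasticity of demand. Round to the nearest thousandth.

Evaluating quantity at (p, I, P_o) gives Q_x = 66 − 3.58(42.8) + 0.0381(7900) + 3.97(34.7) = 66 − 153.224 + 300.99 + 137.759 = 351.525.
∂Q_x/∂I = +0.0381, so E_I = 0.0381·(7900/351.525) ≈ 0.856.
E_I ∈ (0,1): normal good (necessity).

0.856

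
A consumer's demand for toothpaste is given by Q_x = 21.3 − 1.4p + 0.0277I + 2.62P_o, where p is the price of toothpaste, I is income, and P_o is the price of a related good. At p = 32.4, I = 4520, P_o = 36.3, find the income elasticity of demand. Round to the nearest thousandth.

0.638

First evaluate Q_x: 21.3 − 1.4(32.4) + 0.0277(4520) + 2.62(36.3) = 21.3 − 45.36 + 125.204 + 95.106 = 196.25.
∂Q_x/∂I = +0.0277, so E_I = 0.0277·(4520/196.25) ≈ 0.638.
E_I ∈ (0,1): normal good (necessity).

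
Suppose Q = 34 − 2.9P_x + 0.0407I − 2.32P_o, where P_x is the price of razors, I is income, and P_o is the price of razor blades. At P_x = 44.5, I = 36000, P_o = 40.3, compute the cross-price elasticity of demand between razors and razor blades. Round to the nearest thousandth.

Q = 34 − 2.9(44.5) + 0.0407(36000) − 2.32(40.3) = 34 − 129.05 + 1465.2 − 93.496 = 1276.654.
∂Q/∂P_o = −2.32, so E_xy = -2.32·(40.3/1276.654) ≈ -0.073.
E_xy < 0: the goods are complements.

-0.073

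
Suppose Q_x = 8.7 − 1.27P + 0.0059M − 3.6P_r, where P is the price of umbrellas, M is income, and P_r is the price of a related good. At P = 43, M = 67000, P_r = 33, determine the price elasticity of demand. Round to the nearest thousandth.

-0.237

Substituting, Q_x = 8.7 − 1.27(43) + 0.0059(67000) − 3.6(33) = 8.7 − 54.61 + 395.3 − 118.8 = 230.59.
∂Q_x/∂P = −1.27, so E_p = (−1.27)·(43/230.59) ≈ -0.237.
|E_p| < 1: demand is inelastic.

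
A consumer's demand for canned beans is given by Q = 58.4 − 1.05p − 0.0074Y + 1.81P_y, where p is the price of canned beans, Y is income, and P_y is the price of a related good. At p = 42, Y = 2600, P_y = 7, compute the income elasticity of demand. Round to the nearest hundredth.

Evaluating quantity at (p, Y, P_y) gives Q = 58.4 − 1.05(42) − 0.0074(2600) + 1.81(7) = 58.4 − 44.1 − 19.24 + 12.67 = 7.73.
∂Q/∂Y = −0.0074, so E_I = -0.0074·(2600/7.73) ≈ -2.49.
E_I < 0: inferior good.

-2.49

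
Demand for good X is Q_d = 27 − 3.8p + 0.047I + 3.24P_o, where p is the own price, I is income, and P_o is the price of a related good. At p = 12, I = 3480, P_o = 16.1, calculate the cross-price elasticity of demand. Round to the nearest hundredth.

Q_d = 27 − 3.8(12) + 0.047(3480) + 3.24(16.1) = 27 − 45.6 + 163.56 + 52.164 = 197.124.
∂Q_d/∂P_o = +3.24, so E_xy = 3.24·(16.1/197.124) ≈ 0.26.
E_xy > 0: the goods are substitutes.

0.26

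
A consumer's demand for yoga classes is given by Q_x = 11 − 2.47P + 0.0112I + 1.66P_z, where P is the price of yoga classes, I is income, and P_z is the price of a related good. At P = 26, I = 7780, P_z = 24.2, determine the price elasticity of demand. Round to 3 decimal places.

First evaluate Q_x: 11 − 2.47(26) + 0.0112(7780) + 1.66(24.2) = 11 − 64.22 + 87.136 + 40.172 = 74.088.
∂Q_x/∂P = −2.47, so E_p = (−2.47)·(26/74.088) ≈ -0.867.
|E_p| < 1: demand is inelastic.

-0.867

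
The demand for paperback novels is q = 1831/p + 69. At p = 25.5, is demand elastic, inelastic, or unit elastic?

At p = 25.5, q = 140.8039.
dq/dp = −1831/p² = −2.8158.
Point elasticity E = (dq/dp)·(p/q) = -2.8158 × 25.5/140.8039 ≈ -0.510.
|E| ≈ 0.510 < 1, so demand is inelastic.

inelastic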